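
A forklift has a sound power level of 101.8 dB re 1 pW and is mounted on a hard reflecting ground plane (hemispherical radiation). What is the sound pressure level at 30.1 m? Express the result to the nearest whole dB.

Free-field hemispherical radiation: L_p = L_w − 10·log₁₀(2π·r²), r = 30.1 m.
2π·r² = 5693 m², 10·log₁₀ of that is 37.553 dB.
L_p = 101.8 − 37.553 = 64.25 dB.

64 dB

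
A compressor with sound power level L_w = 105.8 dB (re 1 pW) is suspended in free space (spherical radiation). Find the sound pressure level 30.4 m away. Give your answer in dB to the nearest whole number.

65 dB

The power spreads over a sphere of area 4π·r², so L_p = L_w − 10·log₁₀(4π·r²).
4π·r² = 1.161e+04 m², 10·log₁₀ of that is 40.650 dB.
L_p = 105.8 − 40.650 = 65.15 dB.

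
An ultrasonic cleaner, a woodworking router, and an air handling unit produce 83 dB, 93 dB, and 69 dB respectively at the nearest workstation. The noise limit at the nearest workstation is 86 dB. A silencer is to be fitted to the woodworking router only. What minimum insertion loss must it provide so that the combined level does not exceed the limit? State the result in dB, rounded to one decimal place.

Fixed contribution from the other sources: Σ 10^(L/10) = 10^(83/10) + 10^(69/10) = 2.075e+08 (83.17 dB).
The limit corresponds to 10^(86/10) = 3.981e+08; subtracting the fixed part leaves 1.906e+08 for the woodworking router, i.e. 82.80 dB.
Required insertion loss = 93 − 82.80 = 10.20 dB.

10.2 dB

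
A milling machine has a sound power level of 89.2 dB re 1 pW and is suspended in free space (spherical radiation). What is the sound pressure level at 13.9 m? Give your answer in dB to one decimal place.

Free-field spherical radiation: L_p = L_w − 10·log₁₀(4π·r²), r = 13.9 m.
4π·r² = 2428 m², 10·log₁₀ of that is 33.852 dB.
L_p = 89.2 − 33.852 = 55.35 dB.

55.3 dB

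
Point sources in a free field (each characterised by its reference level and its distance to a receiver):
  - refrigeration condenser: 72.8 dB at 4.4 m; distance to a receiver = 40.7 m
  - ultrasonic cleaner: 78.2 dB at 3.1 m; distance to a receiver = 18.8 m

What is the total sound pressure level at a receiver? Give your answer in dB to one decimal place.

Apply inverse-square spreading to bring every level to the receiver, then sum 10^(L/10).
refrigeration condenser: 72.8 − 20·log₁₀(40.7/4.4) = 72.8 − 19.32 = 53.48 dB.
ultrasonic cleaner: 78.2 − 20·log₁₀(18.8/3.1) = 78.2 − 15.66 = 62.54 dB.
Σ 10^(L/10) = 2.019e+06 → L_total = 10·log₁₀(2.019e+06) = 63.05 dB.

63.1 dB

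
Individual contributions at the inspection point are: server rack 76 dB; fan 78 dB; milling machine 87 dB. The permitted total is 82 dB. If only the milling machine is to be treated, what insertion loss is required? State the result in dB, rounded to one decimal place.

9.6 dB

The untreated sources together contribute 10^(76/10) + 10^(78/10) = 1.029e+08, i.e. 80.12 dB.
To meet 82 dB overall, the treated milling machine may contribute at most 10^(82/10) − 1.029e+08 = 5.558e+07, i.e. 77.45 dB.
Required insertion loss = 87 − 77.45 = 9.55 dB.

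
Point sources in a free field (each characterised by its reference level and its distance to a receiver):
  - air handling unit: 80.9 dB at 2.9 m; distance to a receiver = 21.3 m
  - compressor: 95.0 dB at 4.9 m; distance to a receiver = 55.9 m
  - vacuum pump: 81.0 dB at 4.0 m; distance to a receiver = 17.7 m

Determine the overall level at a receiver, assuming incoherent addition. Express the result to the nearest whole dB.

75 dB

Apply inverse-square spreading to bring every level to the receiver, then sum 10^(L/10).
air handling unit: 80.9 − 20·log₁₀(21.3/2.9) = 80.9 − 17.32 = 63.58 dB.
compressor: 95.0 − 20·log₁₀(55.9/4.9) = 95.0 − 21.14 = 73.86 dB.
vacuum pump: 81.0 − 20·log₁₀(17.7/4.0) = 81.0 − 12.92 = 68.08 dB.
Σ 10^(L/10) = 3.301e+07 → L_total = 10·log₁₀(3.301e+07) = 75.19 dB.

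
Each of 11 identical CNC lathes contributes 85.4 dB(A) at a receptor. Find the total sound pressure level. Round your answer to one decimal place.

95.8 dB(A)

N identical incoherent sources raise the level by 10·log₁₀ N.
L_total = 85.4 + 10·log₁₀(11) = 85.4 + 10.414 = 95.81 dB(A).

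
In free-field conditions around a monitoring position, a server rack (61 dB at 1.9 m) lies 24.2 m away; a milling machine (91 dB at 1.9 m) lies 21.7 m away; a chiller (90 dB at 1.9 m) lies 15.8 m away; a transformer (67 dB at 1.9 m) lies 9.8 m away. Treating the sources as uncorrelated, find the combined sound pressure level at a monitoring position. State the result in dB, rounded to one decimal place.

First find each source's level at the receiver (point-source: −20·log₁₀(r/r_ref)), then combine on an intensity basis.
server rack: 61 − 20·log₁₀(24.2/1.9) = 61 − 22.10 = 38.90 dB.
milling machine: 91 − 20·log₁₀(21.7/1.9) = 91 − 21.15 = 69.85 dB.
chiller: 90 − 20·log₁₀(15.8/1.9) = 90 − 18.40 = 71.60 dB.
transformer: 67 − 20·log₁₀(9.8/1.9) = 67 − 14.25 = 52.75 dB.
Σ 10^(L/10) = 2.431e+07 → L_total = 10·log₁₀(2.431e+07) = 73.86 dB.

73.9 dB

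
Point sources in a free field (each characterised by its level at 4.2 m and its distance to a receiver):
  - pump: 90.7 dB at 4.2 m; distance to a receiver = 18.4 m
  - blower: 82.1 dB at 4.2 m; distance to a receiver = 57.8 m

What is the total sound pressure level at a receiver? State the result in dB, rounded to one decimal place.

77.9 dB

Propagate each source to the receiver with L = L_ref − 20·log₁₀(r/r_ref), then add intensities.
pump: 90.7 − 20·log₁₀(18.4/4.2) = 90.7 − 12.83 = 77.87 dB.
blower: 82.1 − 20·log₁₀(57.8/4.2) = 82.1 − 22.77 = 59.33 dB.
Σ 10^(L/10) = 6.207e+07 → L_total = 10·log₁₀(6.207e+07) = 77.93 dB.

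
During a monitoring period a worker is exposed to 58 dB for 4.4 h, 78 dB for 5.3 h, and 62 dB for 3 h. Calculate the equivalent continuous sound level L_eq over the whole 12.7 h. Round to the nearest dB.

74 dB

The energy average is taken in the linear domain: L_eq = 10·log₁₀[(Σ tᵢ·10^(Lᵢ/10))/T], T = 12.7 h.
Σ tᵢ·10^(Lᵢ/10) = 4.4·10^(58/10) + 5.3·10^(78/10) + 3·10^(62/10) = 3.419e+08.
L_eq = 10·log₁₀(3.419e+08/12.7) = 74.30 dB.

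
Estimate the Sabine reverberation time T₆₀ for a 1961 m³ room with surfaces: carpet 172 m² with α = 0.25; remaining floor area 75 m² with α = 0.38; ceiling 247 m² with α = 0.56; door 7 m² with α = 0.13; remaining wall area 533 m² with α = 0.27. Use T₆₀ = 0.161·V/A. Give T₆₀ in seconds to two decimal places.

A = Σ Sᵢαᵢ = 172·0.25 + 75·0.38 + 247·0.56 + 7·0.13 + 533·0.27 = 354.64 m².
T₆₀ = 0.161·V/A = 0.161·1961/354.64 = 0.890 s.

0.89 s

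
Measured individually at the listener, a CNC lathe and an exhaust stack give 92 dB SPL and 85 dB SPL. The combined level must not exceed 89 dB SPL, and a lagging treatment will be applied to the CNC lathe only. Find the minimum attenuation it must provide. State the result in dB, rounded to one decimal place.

The untreated sources together contribute 10^(85/10) = 3.162e+08, i.e. 85.00 dB SPL.
The limit corresponds to 10^(89/10) = 7.943e+08; subtracting the fixed part leaves 4.781e+08 for the CNC lathe, i.e. 86.80 dB SPL.
Required insertion loss = 92 − 86.80 = 5.20 dB.

5.2 dB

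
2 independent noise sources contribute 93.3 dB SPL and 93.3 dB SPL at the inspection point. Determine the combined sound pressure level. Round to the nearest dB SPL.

For uncorrelated sources the intensities add, so convert each level to linear form, sum, and take 10·log₁₀ of the total.
Σ 10^(L/10) = 10^(93.3/10) + 10^(93.3/10) = 4.276e+09.
L_total = 10·log₁₀(4.276e+09) = 96.31 dB SPL.

96 dB SPL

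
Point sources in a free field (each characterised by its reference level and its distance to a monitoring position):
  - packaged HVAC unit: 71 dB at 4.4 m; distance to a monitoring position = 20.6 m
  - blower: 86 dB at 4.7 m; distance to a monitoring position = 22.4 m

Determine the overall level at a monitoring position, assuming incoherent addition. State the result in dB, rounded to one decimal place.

Apply inverse-square spreading to bring every level to the receiver, then sum 10^(L/10).
packaged HVAC unit: 71 − 20·log₁₀(20.6/4.4) = 71 − 13.41 = 57.59 dB.
blower: 86 − 20·log₁₀(22.4/4.7) = 86 − 13.56 = 72.44 dB.
Σ 10^(L/10) = 1.810e+07 → L_total = 10·log₁₀(1.810e+07) = 72.58 dB.

72.6 dB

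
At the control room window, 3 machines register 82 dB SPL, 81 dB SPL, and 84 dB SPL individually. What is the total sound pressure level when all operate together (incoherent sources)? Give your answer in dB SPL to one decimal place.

87.3 dB SPL

Incoherent sources combine by intensity addition: L_total = 10·log₁₀(Σ 10^(L_i/10)).
Σ 10^(L/10) = 10^(82/10) + 10^(81/10) + 10^(84/10) = 5.356e+08.
L_total = 10·log₁₀(5.356e+08) = 87.29 dB SPL.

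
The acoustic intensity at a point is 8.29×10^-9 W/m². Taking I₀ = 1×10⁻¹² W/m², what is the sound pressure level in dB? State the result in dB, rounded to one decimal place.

I/I₀ = 8.29×10^-9/10⁻¹² = 8.29×10^3, and L = 10·log₁₀(I/I₀).
L = 10·(0.9186 + 3) = 39.19 dB.

39.2 dB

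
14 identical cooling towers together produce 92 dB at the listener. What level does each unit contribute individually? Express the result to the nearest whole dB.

Dividing the total intensity by 14 lowers the level by 10·log₁₀ 14 = 11.461 dB: L₁ = 92 − 11.461.

81 dB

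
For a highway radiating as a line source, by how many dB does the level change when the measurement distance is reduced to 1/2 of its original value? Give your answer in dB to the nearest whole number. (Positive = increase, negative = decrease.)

+3 dB

Line-source spreading: ΔL = −10·log₁₀(r₂/r₁).
ΔL = −10·log₁₀(0.5) = +3.01 dB.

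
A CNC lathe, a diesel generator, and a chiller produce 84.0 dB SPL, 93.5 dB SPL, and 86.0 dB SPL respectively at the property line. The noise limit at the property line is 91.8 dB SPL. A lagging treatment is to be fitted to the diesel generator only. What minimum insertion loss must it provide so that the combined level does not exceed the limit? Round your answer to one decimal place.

Everything except the diesel generator sums to 10^(84.0/10) + 10^(86.0/10) = 6.493e+08 in linear terms, 88.12 dB SPL.
To meet 91.8 dB SPL overall, the treated diesel generator may contribute at most 10^(91.8/10) − 6.493e+08 = 8.643e+08, i.e. 89.37 dB SPL.
So the diesel generator must be reduced from 93.5 to 89.37 dB SPL: IL = 4.13 dB.

4.1 dB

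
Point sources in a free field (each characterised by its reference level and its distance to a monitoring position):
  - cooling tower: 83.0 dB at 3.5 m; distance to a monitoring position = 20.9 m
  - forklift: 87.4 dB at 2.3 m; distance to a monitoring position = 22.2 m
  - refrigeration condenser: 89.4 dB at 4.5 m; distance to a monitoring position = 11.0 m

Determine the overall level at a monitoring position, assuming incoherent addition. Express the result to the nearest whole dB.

First find each source's level at the receiver (point-source: −20·log₁₀(r/r_ref)), then combine on an intensity basis.
cooling tower: 83.0 − 20·log₁₀(20.9/3.5) = 83.0 − 15.52 = 67.48 dB.
forklift: 87.4 − 20·log₁₀(22.2/2.3) = 87.4 − 19.69 = 67.71 dB.
refrigeration condenser: 89.4 − 20·log₁₀(11.0/4.5) = 89.4 − 7.76 = 81.64 dB.
Σ 10^(L/10) = 1.573e+08 → L_total = 10·log₁₀(1.573e+08) = 81.97 dB.

82 dB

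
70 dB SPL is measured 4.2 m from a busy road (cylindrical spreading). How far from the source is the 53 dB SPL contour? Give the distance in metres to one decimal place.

The 17.0 dB drop corresponds to a distance ratio of 10^(17.0/10) for a line source.
r₂ = 4.2·10^((70−53)/10) = 4.2·10^(17.0/10) = 210.50 m.

210.5 m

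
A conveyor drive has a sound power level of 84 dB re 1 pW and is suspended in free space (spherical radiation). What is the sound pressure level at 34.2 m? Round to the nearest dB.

Free-field spherical radiation: L_p = L_w − 10·log₁₀(4π·r²), r = 34.2 m.
4π·r² = 1.47e+04 m², 10·log₁₀ of that is 41.673 dB.
L_p = 84 − 41.673 = 42.33 dB.

42 dB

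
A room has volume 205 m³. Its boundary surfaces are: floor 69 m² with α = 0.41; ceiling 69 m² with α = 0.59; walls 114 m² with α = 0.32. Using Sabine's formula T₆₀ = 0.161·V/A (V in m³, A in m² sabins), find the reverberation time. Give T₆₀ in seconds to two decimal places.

A = Σ Sᵢαᵢ = 69·0.41 + 69·0.59 + 114·0.32 = 105.48 m².
T₆₀ = 0.161 × 205 / 105.48 = 0.313 s.

0.31 s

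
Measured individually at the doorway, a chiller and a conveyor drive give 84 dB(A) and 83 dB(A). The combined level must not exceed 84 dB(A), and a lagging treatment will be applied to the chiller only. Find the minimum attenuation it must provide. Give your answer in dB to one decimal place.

6.9 dB

Everything except the chiller sums to 10^(83/10) = 1.995e+08 in linear terms, 83.00 dB(A).
The limit corresponds to 10^(84/10) = 2.512e+08; subtracting the fixed part leaves 5.166e+07 for the chiller, i.e. 77.13 dB(A).
So the chiller must be reduced from 84 to 77.13 dB(A): IL = 6.87 dB.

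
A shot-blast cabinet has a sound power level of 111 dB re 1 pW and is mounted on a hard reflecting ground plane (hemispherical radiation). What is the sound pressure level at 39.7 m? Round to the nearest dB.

Free-field hemispherical radiation: L_p = L_w − 10·log₁₀(2π·r²), r = 39.7 m.
2π·r² = 9903 m², 10·log₁₀ of that is 39.958 dB.
L_p = 111 − 39.958 = 71.04 dB.

71 dB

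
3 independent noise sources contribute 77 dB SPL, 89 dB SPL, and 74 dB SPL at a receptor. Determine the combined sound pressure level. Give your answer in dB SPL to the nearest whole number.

Incoherent sources combine by intensity addition: L_total = 10·log₁₀(Σ 10^(L_i/10)).
Σ 10^(L/10) = 10^(77/10) + 10^(89/10) + 10^(74/10) = 8.696e+08.
L_total = 10·log₁₀(8.696e+08) = 89.39 dB SPL.

89 dB SPL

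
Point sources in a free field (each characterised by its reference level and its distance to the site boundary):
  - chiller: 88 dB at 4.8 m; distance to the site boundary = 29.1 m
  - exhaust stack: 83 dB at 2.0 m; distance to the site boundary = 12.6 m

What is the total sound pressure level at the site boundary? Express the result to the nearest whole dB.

Propagate each source to the receiver with L = L_ref − 20·log₁₀(r/r_ref), then add intensities.
chiller: 88 − 20·log₁₀(29.1/4.8) = 88 − 15.65 = 72.35 dB.
exhaust stack: 83 − 20·log₁₀(12.6/2.0) = 83 − 15.99 = 67.01 dB.
Σ 10^(L/10) = 2.219e+07 → L_total = 10·log₁₀(2.219e+07) = 73.46 dB.

73 dB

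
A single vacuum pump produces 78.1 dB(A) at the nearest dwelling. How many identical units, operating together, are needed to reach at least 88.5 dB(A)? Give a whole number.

N identical sources give L₁ + 10·log₁₀ N, so require 10·log₁₀ N ≥ 88.5 − 78.1 = 10.4 dB.
N ≥ 10^(10.4/10) = 10.965, so N = 11.

11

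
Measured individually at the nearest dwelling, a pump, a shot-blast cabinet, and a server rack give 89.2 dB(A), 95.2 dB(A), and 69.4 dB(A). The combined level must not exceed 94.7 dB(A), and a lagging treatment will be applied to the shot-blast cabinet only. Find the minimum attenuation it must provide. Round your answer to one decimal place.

Everything except the shot-blast cabinet sums to 10^(89.2/10) + 10^(69.4/10) = 8.405e+08 in linear terms, 89.25 dB(A).
The limit corresponds to 10^(94.7/10) = 2.951e+09; subtracting the fixed part leaves 2.111e+09 for the shot-blast cabinet, i.e. 93.24 dB(A).
So the shot-blast cabinet must be reduced from 95.2 to 93.24 dB(A): IL = 1.96 dB.

2.0 dB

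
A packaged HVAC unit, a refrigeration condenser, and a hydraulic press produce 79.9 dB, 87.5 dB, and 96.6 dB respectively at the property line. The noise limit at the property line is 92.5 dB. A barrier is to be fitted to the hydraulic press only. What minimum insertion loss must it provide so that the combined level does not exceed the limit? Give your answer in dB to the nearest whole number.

6 dB

The untreated sources together contribute 10^(79.9/10) + 10^(87.5/10) = 6.601e+08, i.e. 88.20 dB.
The limit corresponds to 10^(92.5/10) = 1.778e+09; subtracting the fixed part leaves 1.118e+09 for the hydraulic press, i.e. 90.49 dB.
So the hydraulic press must be reduced from 96.6 to 90.49 dB: IL = 6.11 dB.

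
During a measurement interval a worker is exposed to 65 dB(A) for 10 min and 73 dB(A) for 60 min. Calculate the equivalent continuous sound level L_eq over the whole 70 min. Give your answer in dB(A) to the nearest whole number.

The energy average is taken in the linear domain: L_eq = 10·log₁₀[(Σ tᵢ·10^(Lᵢ/10))/T], T = 70 min.
Σ tᵢ·10^(Lᵢ/10) = 10·10^(65/10) + 60·10^(73/10) = 1.229e+09.
L_eq = 10·log₁₀(1.229e+09/70) = 72.44 dB(A).

72 dB(A)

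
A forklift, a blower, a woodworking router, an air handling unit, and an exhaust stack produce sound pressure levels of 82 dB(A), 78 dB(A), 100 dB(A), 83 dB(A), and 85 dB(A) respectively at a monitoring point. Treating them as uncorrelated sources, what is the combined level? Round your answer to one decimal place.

For uncorrelated sources the intensities add, so convert each level to linear form, sum, and take 10·log₁₀ of the total.
Σ 10^(L/10) = 10^(82/10) + 10^(78/10) + 10^(100/10) + 10^(83/10) + 10^(85/10) = 1.074e+10.
L_total = 10·log₁₀(1.074e+10) = 100.31 dB(A).

100.3 dB(A)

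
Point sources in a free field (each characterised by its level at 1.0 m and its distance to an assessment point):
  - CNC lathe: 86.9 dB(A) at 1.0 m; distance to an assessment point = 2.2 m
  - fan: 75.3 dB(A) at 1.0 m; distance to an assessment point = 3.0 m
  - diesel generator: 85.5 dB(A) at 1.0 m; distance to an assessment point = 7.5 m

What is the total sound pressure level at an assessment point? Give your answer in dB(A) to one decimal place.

80.5 dB(A)

First find each source's level at the receiver (point-source: −20·log₁₀(r/r_ref)), then combine on an intensity basis.
CNC lathe: 86.9 − 20·log₁₀(2.2/1.0) = 86.9 − 6.85 = 80.05 dB(A).
fan: 75.3 − 20·log₁₀(3.0/1.0) = 75.3 − 9.54 = 65.76 dB(A).
diesel generator: 85.5 − 20·log₁₀(7.5/1.0) = 85.5 − 17.50 = 68.00 dB(A).
Σ 10^(L/10) = 1.113e+08 → L_total = 10·log₁₀(1.113e+08) = 80.46 dB(A).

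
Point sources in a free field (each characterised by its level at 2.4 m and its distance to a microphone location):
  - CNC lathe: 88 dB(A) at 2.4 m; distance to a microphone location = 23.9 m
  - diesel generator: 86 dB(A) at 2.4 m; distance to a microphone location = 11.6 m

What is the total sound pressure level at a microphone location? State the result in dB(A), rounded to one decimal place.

Apply inverse-square spreading to bring every level to the receiver, then sum 10^(L/10).
CNC lathe: 88 − 20·log₁₀(23.9/2.4) = 88 − 19.96 = 68.04 dB(A).
diesel generator: 86 − 20·log₁₀(11.6/2.4) = 86 − 13.68 = 72.32 dB(A).
Σ 10^(L/10) = 2.340e+07 → L_total = 10·log₁₀(2.340e+07) = 73.69 dB(A).

73.7 dB(A)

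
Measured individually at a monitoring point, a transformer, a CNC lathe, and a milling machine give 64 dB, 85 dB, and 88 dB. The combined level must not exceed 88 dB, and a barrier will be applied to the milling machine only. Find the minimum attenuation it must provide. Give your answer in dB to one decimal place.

The untreated sources together contribute 10^(64/10) + 10^(85/10) = 3.187e+08, i.e. 85.03 dB.
To meet 88 dB overall, the treated milling machine may contribute at most 10^(88/10) − 3.187e+08 = 3.122e+08, i.e. 84.94 dB.
So the milling machine must be reduced from 88 to 84.94 dB: IL = 3.06 dB.

3.1 dB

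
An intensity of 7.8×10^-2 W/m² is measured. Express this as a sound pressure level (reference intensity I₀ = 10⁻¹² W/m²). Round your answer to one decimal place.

108.9 dB

Dividing by I₀ shifts the exponent by 12: I/I₀ = 7.8×10^10.
L = 10·(0.8921 + 10) = 108.92 dB.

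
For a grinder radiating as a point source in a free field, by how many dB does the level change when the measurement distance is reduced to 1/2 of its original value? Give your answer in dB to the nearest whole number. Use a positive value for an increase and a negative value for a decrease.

A point source loses 6 dB per doubling of distance; generally ΔL = −20·log₁₀(r₂/r₁).
ΔL = −20·log₁₀(0.5) = +6.02 dB.

+6 dB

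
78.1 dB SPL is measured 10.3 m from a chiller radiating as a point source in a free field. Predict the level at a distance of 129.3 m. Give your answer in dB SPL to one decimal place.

Point-source attenuation: ΔL = 20·log₁₀(r₂/r₁) = 20·log₁₀(129.3/10.3) = 21.975 dB.
L₂ = 78.1 − 20·log₁₀(129.3/10.3) = 78.1 − 21.975 = 56.12 dB SPL.

56.1 dB SPL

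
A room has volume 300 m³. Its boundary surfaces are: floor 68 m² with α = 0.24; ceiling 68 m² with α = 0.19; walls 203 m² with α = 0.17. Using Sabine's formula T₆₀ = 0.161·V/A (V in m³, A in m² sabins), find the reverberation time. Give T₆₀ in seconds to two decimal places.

0.76 s

A = Σ Sᵢαᵢ = 68·0.24 + 68·0.19 + 203·0.17 = 63.75 m².
T₆₀ = 0.161·V/A = 0.161·300/63.75 = 0.758 s.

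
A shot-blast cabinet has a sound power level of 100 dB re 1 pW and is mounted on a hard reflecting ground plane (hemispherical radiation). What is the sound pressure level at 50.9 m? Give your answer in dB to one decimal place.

Free-field hemispherical radiation: L_p = L_w − 10·log₁₀(2π·r²), r = 50.9 m.
2π·r² = 1.628e+04 m², 10·log₁₀ of that is 42.116 dB.
L_p = 100 − 42.116 = 57.88 dB.

57.9 dB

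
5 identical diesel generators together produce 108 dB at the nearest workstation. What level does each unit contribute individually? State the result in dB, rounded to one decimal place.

5 equal contributions raise the level by 10·log₁₀ 5 = 6.990 dB, so each unit alone gives 108 − 6.990.

101.0 dB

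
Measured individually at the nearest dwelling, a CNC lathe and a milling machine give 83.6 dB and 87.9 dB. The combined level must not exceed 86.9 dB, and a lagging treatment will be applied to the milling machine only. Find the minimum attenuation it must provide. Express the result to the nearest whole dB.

Everything except the milling machine sums to 10^(83.6/10) = 2.291e+08 in linear terms, 83.60 dB.
The limit corresponds to 10^(86.9/10) = 4.898e+08; subtracting the fixed part leaves 2.607e+08 for the milling machine, i.e. 84.16 dB.
Required insertion loss = 87.9 − 84.16 = 3.74 dB.

4 dB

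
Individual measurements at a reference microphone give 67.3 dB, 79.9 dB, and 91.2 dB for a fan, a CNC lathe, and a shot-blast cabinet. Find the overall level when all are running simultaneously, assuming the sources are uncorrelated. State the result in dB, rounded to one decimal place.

91.5 dB

Incoherent sources combine by intensity addition: L_total = 10·log₁₀(Σ 10^(L_i/10)).
Σ 10^(L/10) = 10^(67.3/10) + 10^(79.9/10) + 10^(91.2/10) = 1.421e+09.
L_total = 10·log₁₀(1.421e+09) = 91.53 dB.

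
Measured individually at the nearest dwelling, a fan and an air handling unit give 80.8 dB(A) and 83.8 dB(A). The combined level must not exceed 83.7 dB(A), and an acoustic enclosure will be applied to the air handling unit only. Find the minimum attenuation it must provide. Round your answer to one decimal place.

3.2 dB

Everything except the air handling unit sums to 10^(80.8/10) = 1.202e+08 in linear terms, 80.80 dB(A).
The limit corresponds to 10^(83.7/10) = 2.344e+08; subtracting the fixed part leaves 1.142e+08 for the air handling unit, i.e. 80.58 dB(A).
So the air handling unit must be reduced from 83.8 to 80.58 dB(A): IL = 3.22 dB.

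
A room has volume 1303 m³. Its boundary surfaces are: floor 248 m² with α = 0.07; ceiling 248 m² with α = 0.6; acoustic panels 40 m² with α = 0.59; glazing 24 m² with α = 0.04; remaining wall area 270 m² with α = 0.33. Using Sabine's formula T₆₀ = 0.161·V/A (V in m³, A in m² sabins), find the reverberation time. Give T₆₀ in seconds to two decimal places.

0.75 s

Summing Sᵢαᵢ: 248·0.07 + 248·0.6 + 40·0.59 + 24·0.04 + 270·0.33 = 279.82 m².
T₆₀ = 0.161·V/A = 0.161·1303/279.82 = 0.750 s.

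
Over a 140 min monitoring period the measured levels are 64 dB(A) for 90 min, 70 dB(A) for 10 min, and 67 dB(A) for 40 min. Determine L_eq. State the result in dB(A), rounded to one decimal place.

65.8 dB(A)

Weight each interval's intensity by its duration and average over T = 140 min:
Σ tᵢ·10^(Lᵢ/10) = 90·10^(64/10) + 10·10^(70/10) + 40·10^(67/10) = 5.265e+08.
L_eq = 10·log₁₀(5.265e+08/140) = 65.75 dB(A).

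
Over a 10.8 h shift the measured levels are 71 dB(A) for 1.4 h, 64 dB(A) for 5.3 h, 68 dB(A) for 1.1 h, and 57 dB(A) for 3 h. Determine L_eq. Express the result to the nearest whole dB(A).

66 dB(A)

Weight each interval's intensity by its duration and average over T = 10.8 h:
Σ tᵢ·10^(Lᵢ/10) = 1.4·10^(71/10) + 5.3·10^(64/10) + 1.1·10^(68/10) + 3·10^(57/10) = 3.938e+07.
L_eq = 10·log₁₀(3.938e+07/10.8) = 65.62 dB(A).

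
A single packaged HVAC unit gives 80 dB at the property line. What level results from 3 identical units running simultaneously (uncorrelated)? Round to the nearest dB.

With 3 equal, uncorrelated contributions the intensity is 3× that of one unit, giving a rise of 10·log₁₀ 3.
L_total = 80 + 10·log₁₀(3) = 80 + 4.771 = 84.77 dB.

85 dB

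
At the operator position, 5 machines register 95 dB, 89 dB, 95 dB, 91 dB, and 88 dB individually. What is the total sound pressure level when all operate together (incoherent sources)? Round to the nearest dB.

100 dB

Incoherent sources combine by intensity addition: L_total = 10·log₁₀(Σ 10^(L_i/10)).
Σ 10^(L/10) = 10^(95/10) + 10^(89/10) + 10^(95/10) + 10^(91/10) + 10^(88/10) = 9.009e+09.
L_total = 10·log₁₀(9.009e+09) = 99.55 dB.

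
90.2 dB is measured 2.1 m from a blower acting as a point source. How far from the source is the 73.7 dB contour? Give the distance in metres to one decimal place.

The 16.5 dB drop corresponds to a distance ratio of 10^(16.5/20) for a point source.
r₂ = 2.1·10^((90.2−73.7)/20) = 2.1·10^(16.5/20) = 14.04 m.

14.0 m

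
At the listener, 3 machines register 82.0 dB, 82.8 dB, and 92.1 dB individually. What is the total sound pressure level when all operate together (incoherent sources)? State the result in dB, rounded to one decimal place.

92.9 dB

For uncorrelated sources the intensities add, so convert each level to linear form, sum, and take 10·log₁₀ of the total.
Σ 10^(L/10) = 10^(82.0/10) + 10^(82.8/10) + 10^(92.1/10) = 1.971e+09.
L_total = 10·log₁₀(1.971e+09) = 92.95 dB.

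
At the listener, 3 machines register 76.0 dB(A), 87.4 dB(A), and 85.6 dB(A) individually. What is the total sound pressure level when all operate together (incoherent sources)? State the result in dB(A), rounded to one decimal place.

89.8 dB(A)

For uncorrelated sources the intensities add, so convert each level to linear form, sum, and take 10·log₁₀ of the total.
Σ 10^(L/10) = 10^(76.0/10) + 10^(87.4/10) + 10^(85.6/10) = 9.524e+08.
L_total = 10·log₁₀(9.524e+08) = 89.79 dB(A).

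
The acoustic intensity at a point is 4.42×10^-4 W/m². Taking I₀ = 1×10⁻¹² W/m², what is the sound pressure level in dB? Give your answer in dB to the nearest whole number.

L = 10·log₁₀(I/I₀) = 10·log₁₀(4.42×10^-4/10⁻¹²) = 10·log₁₀(4.42×10^8).
L = 10·(0.6454 + 8) = 86.45 dB.

86 dB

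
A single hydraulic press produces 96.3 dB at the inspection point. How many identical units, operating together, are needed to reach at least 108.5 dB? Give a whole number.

Need L₁ + 10·log₁₀ N ≥ 108.5, i.e. log₁₀ N ≥ 1.22.
N ≥ 10^(12.2/10) = 16.596, so N = 17.

17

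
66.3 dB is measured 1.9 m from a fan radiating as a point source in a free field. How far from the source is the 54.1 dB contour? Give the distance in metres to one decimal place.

7.7 m

The 12.2 dB drop corresponds to a distance ratio of 10^(12.2/20) for a point source.
r₂ = 1.9·10^((66.3−54.1)/20) = 1.9·10^(12.2/20) = 7.74 m.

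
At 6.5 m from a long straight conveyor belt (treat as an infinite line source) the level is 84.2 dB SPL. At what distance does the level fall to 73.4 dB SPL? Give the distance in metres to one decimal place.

78.1 m

For a line source L₁ − L₂ = 10·log₁₀(r₂/r₁), so r₂ = r₁·10^((L₁−L₂)/10).
r₂ = 6.5·10^((84.2−73.4)/10) = 6.5·10^(10.8/10) = 78.15 m.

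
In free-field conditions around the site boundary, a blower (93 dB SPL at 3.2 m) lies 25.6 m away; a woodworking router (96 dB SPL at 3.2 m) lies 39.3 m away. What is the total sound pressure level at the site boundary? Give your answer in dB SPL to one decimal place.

First find each source's level at the receiver (point-source: −20·log₁₀(r/r_ref)), then combine on an intensity basis.
blower: 93 − 20·log₁₀(25.6/3.2) = 93 − 18.06 = 74.94 dB SPL.
woodworking router: 96 − 20·log₁₀(39.3/3.2) = 96 − 21.78 = 74.22 dB SPL.
Σ 10^(L/10) = 5.757e+07 → L_total = 10·log₁₀(5.757e+07) = 77.60 dB SPL.

77.6 dB SPL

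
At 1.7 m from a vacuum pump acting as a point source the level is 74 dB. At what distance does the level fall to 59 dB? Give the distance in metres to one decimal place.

9.6 m

Point-source spreading drops the level by 20·log₁₀(r₂/r₁); inverting, r₂/r₁ = 10^(ΔL/20).
r₂ = 1.7·10^((74−59)/20) = 1.7·10^(15.0/20) = 9.56 m.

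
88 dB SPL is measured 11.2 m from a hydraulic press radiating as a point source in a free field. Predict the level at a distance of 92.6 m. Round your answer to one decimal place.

69.7 dB SPL

Spherical spreading from a point source gives a 20·log₁₀(r₂/r₁) drop.
L₂ = 88 − 20·log₁₀(92.6/11.2) = 88 − 18.348 = 69.65 dB SPL.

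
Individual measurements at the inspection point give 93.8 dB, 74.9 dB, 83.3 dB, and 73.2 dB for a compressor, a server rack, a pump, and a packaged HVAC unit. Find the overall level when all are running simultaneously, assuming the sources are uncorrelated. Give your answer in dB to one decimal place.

94.3 dB

For uncorrelated sources the intensities add, so convert each level to linear form, sum, and take 10·log₁₀ of the total.
Σ 10^(L/10) = 10^(93.8/10) + 10^(74.9/10) + 10^(83.3/10) + 10^(73.2/10) = 2.664e+09.
L_total = 10·log₁₀(2.664e+09) = 94.26 dB.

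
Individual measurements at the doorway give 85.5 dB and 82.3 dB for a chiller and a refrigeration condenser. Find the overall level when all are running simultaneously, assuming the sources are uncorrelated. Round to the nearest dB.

87 dB

For uncorrelated sources the intensities add, so convert each level to linear form, sum, and take 10·log₁₀ of the total.
Σ 10^(L/10) = 10^(85.5/10) + 10^(82.3/10) = 5.246e+08.
L_total = 10·log₁₀(5.246e+08) = 87.20 dB.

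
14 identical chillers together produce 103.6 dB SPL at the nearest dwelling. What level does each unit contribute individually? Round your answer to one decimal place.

92.1 dB SPL

14 equal contributions raise the level by 10·log₁₀ 14 = 11.461 dB, so each unit alone gives 103.6 − 11.461.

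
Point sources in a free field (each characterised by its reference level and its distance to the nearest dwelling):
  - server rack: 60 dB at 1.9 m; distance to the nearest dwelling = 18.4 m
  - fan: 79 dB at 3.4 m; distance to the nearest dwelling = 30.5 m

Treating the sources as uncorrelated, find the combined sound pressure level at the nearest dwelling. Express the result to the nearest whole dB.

Apply inverse-square spreading to bring every level to the receiver, then sum 10^(L/10).
server rack: 60 − 20·log₁₀(18.4/1.9) = 60 − 19.72 = 40.28 dB.
fan: 79 − 20·log₁₀(30.5/3.4) = 79 − 19.06 = 59.94 dB.
Σ 10^(L/10) = 9.978e+05 → L_total = 10·log₁₀(9.978e+05) = 59.99 dB.

60 dB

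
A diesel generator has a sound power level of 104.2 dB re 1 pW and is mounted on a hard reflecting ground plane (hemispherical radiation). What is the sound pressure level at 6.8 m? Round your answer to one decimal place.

79.6 dB

The power spreads over a hemisphere of area 2π·r², so L_p = L_w − 10·log₁₀(2π·r²).
2π·r² = 290.5 m², 10·log₁₀ of that is 24.632 dB.
L_p = 104.2 − 24.632 = 79.57 dB.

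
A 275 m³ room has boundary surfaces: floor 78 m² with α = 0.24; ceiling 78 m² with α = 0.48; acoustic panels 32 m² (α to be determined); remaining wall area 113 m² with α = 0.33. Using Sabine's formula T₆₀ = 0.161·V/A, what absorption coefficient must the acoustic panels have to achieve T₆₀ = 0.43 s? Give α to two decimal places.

From T₆₀ = 0.161·V/A, the target T₆₀ = 0.43 s needs A = 0.161·275/0.43 = 102.97 m².
Absorption from the other surfaces = 78·0.24 + 78·0.48 + 113·0.33 = 93.45 m², so the acoustic panels must supply 9.52 m² over 32 m².
α = 9.52/32 = 0.297.

0.30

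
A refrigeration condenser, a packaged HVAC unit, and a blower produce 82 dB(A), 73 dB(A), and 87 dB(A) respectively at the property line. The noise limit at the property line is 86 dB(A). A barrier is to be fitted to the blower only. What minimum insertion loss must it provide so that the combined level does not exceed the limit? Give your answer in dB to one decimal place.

The untreated sources together contribute 10^(82/10) + 10^(73/10) = 1.784e+08, i.e. 82.51 dB(A).
The limit corresponds to 10^(86/10) = 3.981e+08; subtracting the fixed part leaves 2.197e+08 for the blower, i.e. 83.42 dB(A).
Required insertion loss = 87 − 83.42 = 3.58 dB.

3.6 dB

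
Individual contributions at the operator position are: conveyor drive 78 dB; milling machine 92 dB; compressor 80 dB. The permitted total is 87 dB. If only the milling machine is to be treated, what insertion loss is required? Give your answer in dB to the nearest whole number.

Fixed contribution from the other sources: Σ 10^(L/10) = 10^(78/10) + 10^(80/10) = 1.631e+08 (82.12 dB).
The limit corresponds to 10^(87/10) = 5.012e+08; subtracting the fixed part leaves 3.381e+08 for the milling machine, i.e. 85.29 dB.
So the milling machine must be reduced from 92 to 85.29 dB: IL = 6.71 dB.

7 dB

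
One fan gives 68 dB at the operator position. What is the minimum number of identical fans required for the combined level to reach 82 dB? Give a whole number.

Need L₁ + 10·log₁₀ N ≥ 82, i.e. log₁₀ N ≥ 1.40.
N ≥ 10^(14.0/10) = 25.119, so N = 26.

26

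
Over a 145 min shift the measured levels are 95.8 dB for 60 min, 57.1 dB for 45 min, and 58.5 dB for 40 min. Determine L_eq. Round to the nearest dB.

92 dB

L_eq = 10·log₁₀[(1/T)·Σ tᵢ·10^(Lᵢ/10)] with T = 145 min.
Σ tᵢ·10^(Lᵢ/10) = 60·10^(95.8/10) + 45·10^(57.1/10) + 40·10^(58.5/10) = 2.282e+11.
L_eq = 10·log₁₀(2.282e+11/145) = 91.97 dB.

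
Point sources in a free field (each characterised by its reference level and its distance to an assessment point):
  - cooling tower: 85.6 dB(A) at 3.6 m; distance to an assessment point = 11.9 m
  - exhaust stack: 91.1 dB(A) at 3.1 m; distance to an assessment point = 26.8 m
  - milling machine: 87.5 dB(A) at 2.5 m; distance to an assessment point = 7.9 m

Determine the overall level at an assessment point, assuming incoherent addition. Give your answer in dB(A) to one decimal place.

First find each source's level at the receiver (point-source: −20·log₁₀(r/r_ref)), then combine on an intensity basis.
cooling tower: 85.6 − 20·log₁₀(11.9/3.6) = 85.6 − 10.38 = 75.22 dB(A).
exhaust stack: 91.1 − 20·log₁₀(26.8/3.1) = 91.1 − 18.74 = 72.36 dB(A).
milling machine: 87.5 − 20·log₁₀(7.9/2.5) = 87.5 − 9.99 = 77.51 dB(A).
Σ 10^(L/10) = 1.068e+08 → L_total = 10·log₁₀(1.068e+08) = 80.28 dB(A).

80.3 dB(A)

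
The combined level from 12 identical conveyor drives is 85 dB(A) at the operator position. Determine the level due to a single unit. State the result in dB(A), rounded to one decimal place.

For N identical incoherent sources L_total = L₁ + 10·log₁₀ N, so L₁ = 85 − 10·log₁₀(12) = 85 − 10.792.

74.2 dB(A)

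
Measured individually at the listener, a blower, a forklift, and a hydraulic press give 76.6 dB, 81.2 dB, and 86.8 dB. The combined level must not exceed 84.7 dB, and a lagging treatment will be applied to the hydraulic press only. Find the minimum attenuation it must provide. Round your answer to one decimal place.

Fixed contribution from the other sources: Σ 10^(L/10) = 10^(76.6/10) + 10^(81.2/10) = 1.775e+08 (82.49 dB).
The limit corresponds to 10^(84.7/10) = 2.951e+08; subtracting the fixed part leaves 1.176e+08 for the hydraulic press, i.e. 80.70 dB.
Required insertion loss = 86.8 − 80.70 = 6.10 dB.

6.1 dB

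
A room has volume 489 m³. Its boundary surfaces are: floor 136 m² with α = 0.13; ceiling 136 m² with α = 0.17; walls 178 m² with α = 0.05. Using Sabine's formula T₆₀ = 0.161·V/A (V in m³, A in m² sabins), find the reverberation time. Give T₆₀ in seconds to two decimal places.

1.58 s

Total absorption A = 136·0.13 + 136·0.17 + 178·0.05 = 49.70 m² sabins.
T₆₀ = 0.161 × 489 / 49.70 = 1.584 s.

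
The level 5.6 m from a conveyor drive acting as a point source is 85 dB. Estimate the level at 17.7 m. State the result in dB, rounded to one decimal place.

Point-source attenuation: ΔL = 20·log₁₀(r₂/r₁) = 20·log₁₀(17.7/5.6) = 9.996 dB.
L₂ = 85 − 20·log₁₀(17.7/5.6) = 85 − 9.996 = 75.00 dB.

75.0 dB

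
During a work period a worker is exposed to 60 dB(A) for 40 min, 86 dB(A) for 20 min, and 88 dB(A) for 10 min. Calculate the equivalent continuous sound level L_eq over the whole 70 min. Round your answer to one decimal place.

83.1 dB(A)

L_eq = 10·log₁₀[(1/T)·Σ tᵢ·10^(Lᵢ/10)] with T = 70 min.
Σ tᵢ·10^(Lᵢ/10) = 40·10^(60/10) + 20·10^(86/10) + 10·10^(88/10) = 1.431e+10.
L_eq = 10·log₁₀(1.431e+10/70) = 83.11 dB(A).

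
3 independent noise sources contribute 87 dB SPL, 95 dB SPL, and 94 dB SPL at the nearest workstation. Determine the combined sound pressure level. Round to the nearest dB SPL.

For uncorrelated sources the intensities add, so convert each level to linear form, sum, and take 10·log₁₀ of the total.
Σ 10^(L/10) = 10^(87/10) + 10^(95/10) + 10^(94/10) = 6.175e+09.
L_total = 10·log₁₀(6.175e+09) = 97.91 dB SPL.

98 dB SPL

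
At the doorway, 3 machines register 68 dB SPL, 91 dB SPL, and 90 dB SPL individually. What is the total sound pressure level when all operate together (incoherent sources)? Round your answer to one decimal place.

93.6 dB SPL

For uncorrelated sources the intensities add, so convert each level to linear form, sum, and take 10·log₁₀ of the total.
Σ 10^(L/10) = 10^(68/10) + 10^(91/10) + 10^(90/10) = 2.265e+09.
L_total = 10·log₁₀(2.265e+09) = 93.55 dB SPL.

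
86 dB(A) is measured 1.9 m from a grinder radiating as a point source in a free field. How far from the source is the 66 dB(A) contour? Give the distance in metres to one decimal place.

Point-source spreading drops the level by 20·log₁₀(r₂/r₁); inverting, r₂/r₁ = 10^(ΔL/20).
r₂ = 1.9·10^((86−66)/20) = 1.9·10^(20.0/20) = 19.00 m.

19.0 m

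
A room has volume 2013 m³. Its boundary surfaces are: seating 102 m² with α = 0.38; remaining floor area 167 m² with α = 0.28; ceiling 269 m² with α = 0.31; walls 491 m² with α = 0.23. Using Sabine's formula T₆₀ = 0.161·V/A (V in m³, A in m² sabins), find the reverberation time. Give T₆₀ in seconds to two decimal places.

Summing Sᵢαᵢ: 102·0.38 + 167·0.28 + 269·0.31 + 491·0.23 = 281.84 m².
T₆₀ = 0.161 × 2013 / 281.84 = 1.150 s.

1.15 s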